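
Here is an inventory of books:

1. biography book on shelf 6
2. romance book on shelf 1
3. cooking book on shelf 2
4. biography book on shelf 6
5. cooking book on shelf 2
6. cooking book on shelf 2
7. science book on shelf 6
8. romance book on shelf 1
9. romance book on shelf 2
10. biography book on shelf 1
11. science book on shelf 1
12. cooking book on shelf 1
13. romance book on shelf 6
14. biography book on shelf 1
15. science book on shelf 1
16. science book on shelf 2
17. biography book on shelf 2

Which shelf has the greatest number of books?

shelf 1

Counts by shelf: shelf 1→7, shelf 2→6, shelf 6→4.
The maximum is 7, held uniquely by shelf 1.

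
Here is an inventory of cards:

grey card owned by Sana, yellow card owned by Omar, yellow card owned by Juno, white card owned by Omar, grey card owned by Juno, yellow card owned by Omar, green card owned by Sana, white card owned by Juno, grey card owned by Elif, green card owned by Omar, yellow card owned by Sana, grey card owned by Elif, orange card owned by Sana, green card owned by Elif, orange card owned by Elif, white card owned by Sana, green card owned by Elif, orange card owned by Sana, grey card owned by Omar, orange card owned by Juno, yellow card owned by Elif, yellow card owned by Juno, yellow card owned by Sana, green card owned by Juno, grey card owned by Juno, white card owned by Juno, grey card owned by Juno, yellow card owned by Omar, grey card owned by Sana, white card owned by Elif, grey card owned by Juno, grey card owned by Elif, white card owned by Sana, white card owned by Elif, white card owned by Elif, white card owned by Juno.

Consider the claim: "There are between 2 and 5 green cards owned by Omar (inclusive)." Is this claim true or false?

False

Count of green cards owned by Omar: 1.
The claim requires 2 ≤ 1 ≤ 5, which does not hold.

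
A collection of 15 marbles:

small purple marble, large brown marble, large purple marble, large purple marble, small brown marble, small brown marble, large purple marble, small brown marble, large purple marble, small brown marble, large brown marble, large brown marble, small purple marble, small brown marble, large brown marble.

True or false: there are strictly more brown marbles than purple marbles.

True

brown marbles: 9.
purple marbles: 6.
The claim requires 9 > 6, which holds.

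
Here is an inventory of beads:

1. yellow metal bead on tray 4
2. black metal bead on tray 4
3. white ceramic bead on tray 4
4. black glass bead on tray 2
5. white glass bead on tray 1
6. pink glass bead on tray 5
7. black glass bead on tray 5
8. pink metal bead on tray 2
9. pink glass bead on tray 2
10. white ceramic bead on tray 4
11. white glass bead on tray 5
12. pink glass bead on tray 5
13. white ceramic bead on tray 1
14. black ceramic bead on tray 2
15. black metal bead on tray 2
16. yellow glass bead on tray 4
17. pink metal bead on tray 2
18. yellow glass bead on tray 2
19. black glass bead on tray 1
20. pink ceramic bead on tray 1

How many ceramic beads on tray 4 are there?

2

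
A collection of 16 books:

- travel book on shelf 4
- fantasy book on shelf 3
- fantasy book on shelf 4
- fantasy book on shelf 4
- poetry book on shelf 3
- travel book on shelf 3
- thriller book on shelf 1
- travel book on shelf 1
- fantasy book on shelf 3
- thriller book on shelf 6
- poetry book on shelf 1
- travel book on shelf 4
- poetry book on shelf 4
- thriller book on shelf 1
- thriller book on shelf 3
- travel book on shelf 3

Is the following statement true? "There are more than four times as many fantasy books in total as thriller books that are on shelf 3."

fantasy books: 4.
thriller books on shelf 3: 1.
The claim requires 4 > 4 × 1 = 4, which does not hold.

False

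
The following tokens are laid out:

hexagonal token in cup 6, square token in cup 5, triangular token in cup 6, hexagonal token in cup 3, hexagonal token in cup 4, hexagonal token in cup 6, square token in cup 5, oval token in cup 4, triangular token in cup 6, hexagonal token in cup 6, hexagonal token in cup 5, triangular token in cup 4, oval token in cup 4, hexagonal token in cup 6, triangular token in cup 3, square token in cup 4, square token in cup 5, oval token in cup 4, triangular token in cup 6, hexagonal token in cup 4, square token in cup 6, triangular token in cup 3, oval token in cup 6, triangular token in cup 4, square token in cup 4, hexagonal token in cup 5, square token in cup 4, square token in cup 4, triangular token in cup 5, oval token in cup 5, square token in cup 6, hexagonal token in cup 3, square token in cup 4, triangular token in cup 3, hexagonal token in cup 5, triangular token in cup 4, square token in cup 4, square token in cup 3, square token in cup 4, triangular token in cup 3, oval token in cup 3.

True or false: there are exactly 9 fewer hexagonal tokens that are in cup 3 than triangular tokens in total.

True

hexagonal tokens in cup 3: 2.
triangular tokens: 11.
The claim requires 11 − 2 (= 9) to equal 9, which holds.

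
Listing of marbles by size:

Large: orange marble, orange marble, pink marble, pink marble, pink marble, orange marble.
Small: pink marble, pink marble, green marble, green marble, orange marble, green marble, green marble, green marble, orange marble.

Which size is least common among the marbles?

Counts by size: small 9, large 6.
The minimum is 6, held uniquely by large.

large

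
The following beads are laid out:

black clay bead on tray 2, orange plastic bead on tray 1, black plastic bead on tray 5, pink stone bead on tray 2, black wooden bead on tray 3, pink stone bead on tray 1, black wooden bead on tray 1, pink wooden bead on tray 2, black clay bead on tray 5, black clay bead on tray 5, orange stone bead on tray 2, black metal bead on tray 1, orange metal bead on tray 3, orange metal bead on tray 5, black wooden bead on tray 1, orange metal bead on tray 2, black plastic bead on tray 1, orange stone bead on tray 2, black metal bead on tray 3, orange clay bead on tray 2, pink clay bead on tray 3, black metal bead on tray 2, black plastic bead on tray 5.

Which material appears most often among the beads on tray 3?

Counts by material (restricted to beads on tray 3): metal 2, clay 1, wooden 1.
The maximum is 2, held uniquely by metal.

metal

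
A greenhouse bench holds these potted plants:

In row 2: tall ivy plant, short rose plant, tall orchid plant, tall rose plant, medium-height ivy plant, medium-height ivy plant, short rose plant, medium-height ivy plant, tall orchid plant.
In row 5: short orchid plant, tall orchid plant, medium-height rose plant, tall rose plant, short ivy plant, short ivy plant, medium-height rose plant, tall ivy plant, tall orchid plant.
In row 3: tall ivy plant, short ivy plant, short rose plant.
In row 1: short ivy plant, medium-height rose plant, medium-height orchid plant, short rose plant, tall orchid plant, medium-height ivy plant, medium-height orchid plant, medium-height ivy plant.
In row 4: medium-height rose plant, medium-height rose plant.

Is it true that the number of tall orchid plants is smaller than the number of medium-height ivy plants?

tall orchid plants: 5.
medium-height ivy plants: 5.
The claim requires 5 < 5, which does not hold.

False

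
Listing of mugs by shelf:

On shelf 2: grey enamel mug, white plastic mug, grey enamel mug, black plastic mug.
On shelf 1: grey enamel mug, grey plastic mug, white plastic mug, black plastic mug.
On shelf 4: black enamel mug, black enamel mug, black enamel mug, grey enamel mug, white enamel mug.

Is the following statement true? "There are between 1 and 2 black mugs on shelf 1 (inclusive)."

True

|black mugs on shelf 1| = 1.
The claim requires 1 ≤ 1 ≤ 2, which holds.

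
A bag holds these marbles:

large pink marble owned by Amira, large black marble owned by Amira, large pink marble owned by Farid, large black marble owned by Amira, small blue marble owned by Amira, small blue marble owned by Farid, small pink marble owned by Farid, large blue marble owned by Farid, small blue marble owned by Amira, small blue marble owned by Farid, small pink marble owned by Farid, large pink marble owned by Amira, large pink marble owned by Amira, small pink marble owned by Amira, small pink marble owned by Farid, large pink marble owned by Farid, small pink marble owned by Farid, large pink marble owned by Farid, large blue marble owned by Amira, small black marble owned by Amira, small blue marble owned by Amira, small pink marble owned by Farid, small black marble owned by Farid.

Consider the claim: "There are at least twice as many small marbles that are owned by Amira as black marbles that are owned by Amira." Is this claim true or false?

False

Count of small marbles owned by Amira: 5.
Count of black marbles owned by Amira: 3.
The claim requires 5 ≥ 2 × 3 = 6, which does not hold.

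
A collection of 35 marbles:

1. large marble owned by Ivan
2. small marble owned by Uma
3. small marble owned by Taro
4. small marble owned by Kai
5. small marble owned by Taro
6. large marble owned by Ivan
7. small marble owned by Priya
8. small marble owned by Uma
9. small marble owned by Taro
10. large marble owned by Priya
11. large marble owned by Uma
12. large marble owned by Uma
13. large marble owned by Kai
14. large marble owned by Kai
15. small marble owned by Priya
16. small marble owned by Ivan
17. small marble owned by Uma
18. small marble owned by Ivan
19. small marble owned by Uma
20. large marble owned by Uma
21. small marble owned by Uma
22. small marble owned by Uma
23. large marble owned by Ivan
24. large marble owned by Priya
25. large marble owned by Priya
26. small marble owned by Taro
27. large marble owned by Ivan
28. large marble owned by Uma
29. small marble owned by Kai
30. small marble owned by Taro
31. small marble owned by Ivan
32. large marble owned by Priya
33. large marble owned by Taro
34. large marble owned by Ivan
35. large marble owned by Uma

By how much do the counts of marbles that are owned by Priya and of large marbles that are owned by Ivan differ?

1

marbles owned by Priya: 6. large marbles owned by Ivan: 5.
|6 − 5| = 6 − 5 = 1.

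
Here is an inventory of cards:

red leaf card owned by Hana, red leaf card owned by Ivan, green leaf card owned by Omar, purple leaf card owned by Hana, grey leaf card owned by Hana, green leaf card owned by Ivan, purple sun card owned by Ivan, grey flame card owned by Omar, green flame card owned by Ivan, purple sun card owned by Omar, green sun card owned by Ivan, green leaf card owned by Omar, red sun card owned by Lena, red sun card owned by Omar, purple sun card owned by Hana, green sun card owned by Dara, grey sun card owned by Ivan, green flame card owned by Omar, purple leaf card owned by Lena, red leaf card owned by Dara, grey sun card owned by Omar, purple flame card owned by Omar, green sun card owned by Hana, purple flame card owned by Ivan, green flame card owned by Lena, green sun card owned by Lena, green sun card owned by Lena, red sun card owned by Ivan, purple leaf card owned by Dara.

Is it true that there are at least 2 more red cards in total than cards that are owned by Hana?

False

|red cards| = 6.
|cards owned by Hana| = 5.
The claim requires 6 − 5 = 1 ≥ 2, which does not hold.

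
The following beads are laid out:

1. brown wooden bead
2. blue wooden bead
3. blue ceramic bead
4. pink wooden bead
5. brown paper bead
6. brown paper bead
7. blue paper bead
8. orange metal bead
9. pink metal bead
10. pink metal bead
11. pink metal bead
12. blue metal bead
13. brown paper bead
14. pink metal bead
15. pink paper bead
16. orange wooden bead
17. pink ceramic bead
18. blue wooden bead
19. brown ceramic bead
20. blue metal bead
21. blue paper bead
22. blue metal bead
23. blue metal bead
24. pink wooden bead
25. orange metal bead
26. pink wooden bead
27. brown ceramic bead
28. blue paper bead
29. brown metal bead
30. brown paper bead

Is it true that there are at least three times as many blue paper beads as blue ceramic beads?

True

blue paper beads: 3.
blue ceramic beads: 1.
The claim requires 3 ≥ 3 × 1 = 3, which holds.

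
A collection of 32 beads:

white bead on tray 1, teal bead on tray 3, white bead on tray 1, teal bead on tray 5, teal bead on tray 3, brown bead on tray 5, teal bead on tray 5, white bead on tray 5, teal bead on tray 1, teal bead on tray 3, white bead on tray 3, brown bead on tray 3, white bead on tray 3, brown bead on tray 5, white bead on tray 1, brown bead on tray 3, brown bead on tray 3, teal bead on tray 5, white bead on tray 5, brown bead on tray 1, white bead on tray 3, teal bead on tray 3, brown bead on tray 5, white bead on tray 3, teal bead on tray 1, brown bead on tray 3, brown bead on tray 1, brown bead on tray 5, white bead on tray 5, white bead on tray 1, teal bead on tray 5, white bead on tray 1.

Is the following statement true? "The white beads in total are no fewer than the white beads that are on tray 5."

True

There are 12 white beads.
There are 3 white beads on tray 5.
The claim requires 12 ≥ 3, which holds.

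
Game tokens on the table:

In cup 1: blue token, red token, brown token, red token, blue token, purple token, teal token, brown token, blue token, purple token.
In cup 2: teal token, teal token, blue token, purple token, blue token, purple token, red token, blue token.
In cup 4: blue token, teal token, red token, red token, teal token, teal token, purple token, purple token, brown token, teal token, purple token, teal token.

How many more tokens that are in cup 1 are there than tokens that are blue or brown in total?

tokens in cup 1: 10.
tokens that are blue or brown: 10.
10 − 10 = 0.

0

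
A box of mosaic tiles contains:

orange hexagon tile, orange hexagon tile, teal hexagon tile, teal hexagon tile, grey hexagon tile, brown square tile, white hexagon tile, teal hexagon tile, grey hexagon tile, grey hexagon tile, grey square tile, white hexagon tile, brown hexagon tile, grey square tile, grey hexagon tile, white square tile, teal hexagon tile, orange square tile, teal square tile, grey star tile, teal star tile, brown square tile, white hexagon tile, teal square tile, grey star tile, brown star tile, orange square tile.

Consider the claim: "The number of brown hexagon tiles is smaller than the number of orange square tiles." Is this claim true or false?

True

There is 1 brown hexagon tile.
There are 2 orange square tiles.
The claim requires 1 < 2, which holds.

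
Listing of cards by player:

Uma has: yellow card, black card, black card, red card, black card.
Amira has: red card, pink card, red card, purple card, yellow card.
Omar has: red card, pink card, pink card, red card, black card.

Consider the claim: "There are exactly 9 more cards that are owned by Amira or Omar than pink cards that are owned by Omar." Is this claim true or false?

False

cards owned by Amira or Omar: 10.
pink cards owned by Omar: 2.
The claim requires 10 − 2 (= 8) to equal 9, which does not hold.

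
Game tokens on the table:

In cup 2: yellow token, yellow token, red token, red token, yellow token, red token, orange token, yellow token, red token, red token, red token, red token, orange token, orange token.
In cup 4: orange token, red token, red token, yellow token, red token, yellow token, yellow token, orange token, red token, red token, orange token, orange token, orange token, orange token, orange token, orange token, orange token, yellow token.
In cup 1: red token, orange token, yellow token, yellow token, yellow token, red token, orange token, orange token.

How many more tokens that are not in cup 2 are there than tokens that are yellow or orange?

0

tokens that are not in cup 2: 26.
tokens that are yellow or orange: 26.
26 − 26 = 0.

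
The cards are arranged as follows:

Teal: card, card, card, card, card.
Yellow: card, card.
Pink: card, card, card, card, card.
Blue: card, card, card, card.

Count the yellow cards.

2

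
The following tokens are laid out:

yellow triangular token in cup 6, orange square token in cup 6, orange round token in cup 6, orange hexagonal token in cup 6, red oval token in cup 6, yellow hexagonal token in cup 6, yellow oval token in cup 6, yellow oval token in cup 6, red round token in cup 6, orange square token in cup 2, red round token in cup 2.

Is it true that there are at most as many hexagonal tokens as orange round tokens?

False

There are 2 hexagonal tokens.
There is 1 orange round token.
The claim requires 2 ≤ 1, which does not hold.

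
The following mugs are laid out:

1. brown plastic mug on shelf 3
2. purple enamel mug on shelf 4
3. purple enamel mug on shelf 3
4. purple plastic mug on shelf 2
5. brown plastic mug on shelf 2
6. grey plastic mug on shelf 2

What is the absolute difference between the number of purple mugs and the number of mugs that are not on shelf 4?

purple mugs: 3. mugs that are not on shelf 4: 5.
|3 − 5| = 5 − 3 = 2.

2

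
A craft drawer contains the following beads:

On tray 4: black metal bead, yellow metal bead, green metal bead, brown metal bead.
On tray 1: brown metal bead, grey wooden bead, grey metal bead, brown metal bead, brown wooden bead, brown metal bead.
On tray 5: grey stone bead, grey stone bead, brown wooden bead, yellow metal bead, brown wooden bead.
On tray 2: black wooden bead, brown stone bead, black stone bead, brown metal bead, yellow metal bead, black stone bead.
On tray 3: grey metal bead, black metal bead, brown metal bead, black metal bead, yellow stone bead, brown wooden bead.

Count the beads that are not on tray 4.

23

Total beads: 27; with the excluded value: 4; remaining 27 − 4 = 23.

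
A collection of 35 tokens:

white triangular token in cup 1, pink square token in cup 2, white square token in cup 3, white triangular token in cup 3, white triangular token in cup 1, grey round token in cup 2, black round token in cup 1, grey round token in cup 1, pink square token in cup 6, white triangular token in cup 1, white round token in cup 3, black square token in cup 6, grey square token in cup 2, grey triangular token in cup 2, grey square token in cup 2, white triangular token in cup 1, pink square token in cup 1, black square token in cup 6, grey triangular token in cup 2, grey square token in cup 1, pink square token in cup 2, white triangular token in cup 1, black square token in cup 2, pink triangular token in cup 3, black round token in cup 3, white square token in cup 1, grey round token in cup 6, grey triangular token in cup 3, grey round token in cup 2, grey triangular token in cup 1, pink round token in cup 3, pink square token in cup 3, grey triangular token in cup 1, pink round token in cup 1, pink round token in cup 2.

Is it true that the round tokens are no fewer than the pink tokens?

True

There are 10 round tokens.
There are 9 pink tokens.
The claim requires 10 ≥ 9, which holds.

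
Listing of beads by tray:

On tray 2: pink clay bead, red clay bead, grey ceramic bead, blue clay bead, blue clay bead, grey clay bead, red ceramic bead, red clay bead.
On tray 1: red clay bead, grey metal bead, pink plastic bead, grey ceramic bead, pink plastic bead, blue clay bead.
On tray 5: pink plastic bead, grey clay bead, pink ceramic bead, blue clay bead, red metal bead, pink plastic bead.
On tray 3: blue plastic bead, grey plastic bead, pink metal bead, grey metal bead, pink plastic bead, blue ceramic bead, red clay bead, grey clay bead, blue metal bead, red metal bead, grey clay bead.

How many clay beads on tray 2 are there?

6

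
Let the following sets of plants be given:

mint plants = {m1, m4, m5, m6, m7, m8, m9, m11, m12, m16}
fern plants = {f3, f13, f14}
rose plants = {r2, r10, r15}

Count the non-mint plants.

6

Total plants: 16; with the excluded value: 10; remaining 16 − 10 = 6.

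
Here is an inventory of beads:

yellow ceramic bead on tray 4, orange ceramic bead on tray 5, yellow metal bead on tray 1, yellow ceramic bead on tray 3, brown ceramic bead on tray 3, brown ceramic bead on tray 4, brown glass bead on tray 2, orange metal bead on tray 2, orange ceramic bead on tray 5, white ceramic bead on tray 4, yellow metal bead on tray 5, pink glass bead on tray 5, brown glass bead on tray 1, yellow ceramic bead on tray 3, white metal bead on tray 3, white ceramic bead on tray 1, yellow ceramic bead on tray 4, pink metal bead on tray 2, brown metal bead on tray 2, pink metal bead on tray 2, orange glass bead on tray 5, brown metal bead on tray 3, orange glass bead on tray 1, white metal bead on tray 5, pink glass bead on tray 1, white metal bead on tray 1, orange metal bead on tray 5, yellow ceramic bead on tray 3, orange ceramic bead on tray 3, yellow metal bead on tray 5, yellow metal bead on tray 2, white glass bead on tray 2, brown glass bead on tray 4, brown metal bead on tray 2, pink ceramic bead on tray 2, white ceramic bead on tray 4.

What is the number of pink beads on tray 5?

1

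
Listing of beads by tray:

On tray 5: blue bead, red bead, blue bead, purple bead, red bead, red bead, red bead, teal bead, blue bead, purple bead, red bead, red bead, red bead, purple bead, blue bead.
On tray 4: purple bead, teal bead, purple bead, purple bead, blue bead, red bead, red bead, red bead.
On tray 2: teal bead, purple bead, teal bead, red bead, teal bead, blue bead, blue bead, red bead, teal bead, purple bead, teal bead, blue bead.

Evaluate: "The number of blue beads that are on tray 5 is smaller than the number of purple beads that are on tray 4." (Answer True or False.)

There are 4 blue beads on tray 5.
There are 3 purple beads on tray 4.
The claim requires 4 < 3, which does not hold.

False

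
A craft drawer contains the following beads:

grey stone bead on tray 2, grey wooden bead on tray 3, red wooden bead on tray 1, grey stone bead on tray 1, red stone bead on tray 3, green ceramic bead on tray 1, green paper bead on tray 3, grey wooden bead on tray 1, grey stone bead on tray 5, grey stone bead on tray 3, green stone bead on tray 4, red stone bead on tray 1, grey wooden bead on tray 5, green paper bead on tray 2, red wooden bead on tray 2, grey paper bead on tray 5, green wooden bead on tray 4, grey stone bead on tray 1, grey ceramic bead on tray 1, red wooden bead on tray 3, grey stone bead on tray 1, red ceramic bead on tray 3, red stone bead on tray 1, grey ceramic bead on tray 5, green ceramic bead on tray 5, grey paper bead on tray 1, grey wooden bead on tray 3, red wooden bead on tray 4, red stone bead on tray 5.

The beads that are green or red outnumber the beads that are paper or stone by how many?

beads that are green or red: 15.
beads that are paper or stone: 15.
15 − 15 = 0.

0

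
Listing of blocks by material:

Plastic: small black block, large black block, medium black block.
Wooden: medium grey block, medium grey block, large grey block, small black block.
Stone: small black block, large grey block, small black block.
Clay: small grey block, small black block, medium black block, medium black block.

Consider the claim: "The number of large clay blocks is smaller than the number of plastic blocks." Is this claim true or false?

There are 0 large clay blocks.
There are 3 plastic blocks.
The claim requires 0 < 3, which holds.

True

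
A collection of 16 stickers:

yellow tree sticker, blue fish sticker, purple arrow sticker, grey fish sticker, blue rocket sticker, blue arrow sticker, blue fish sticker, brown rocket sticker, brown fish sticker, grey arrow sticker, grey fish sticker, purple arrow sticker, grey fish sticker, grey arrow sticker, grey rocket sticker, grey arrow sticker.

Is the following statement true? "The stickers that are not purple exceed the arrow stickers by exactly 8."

True

There are 14 stickers that are not purple.
There are 6 arrow stickers.
The claim requires 14 − 6 (= 8) to equal 8, which holds.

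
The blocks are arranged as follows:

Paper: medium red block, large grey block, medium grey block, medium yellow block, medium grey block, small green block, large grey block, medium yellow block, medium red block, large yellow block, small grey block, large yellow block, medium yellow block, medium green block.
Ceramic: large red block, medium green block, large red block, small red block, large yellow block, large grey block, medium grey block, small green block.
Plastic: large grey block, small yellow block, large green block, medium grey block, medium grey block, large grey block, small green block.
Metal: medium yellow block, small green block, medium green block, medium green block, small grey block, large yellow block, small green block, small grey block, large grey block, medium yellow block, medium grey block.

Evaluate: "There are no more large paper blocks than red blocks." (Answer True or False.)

|large paper blocks| = 4.
|red blocks| = 5.
The claim requires 4 ≤ 5, which holds.

True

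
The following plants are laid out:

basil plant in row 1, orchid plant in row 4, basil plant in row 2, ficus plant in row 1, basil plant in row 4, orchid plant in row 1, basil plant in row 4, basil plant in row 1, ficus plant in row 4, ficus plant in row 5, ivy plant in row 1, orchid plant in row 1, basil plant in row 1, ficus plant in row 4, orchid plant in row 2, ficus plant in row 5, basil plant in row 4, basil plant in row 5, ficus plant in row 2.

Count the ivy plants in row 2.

0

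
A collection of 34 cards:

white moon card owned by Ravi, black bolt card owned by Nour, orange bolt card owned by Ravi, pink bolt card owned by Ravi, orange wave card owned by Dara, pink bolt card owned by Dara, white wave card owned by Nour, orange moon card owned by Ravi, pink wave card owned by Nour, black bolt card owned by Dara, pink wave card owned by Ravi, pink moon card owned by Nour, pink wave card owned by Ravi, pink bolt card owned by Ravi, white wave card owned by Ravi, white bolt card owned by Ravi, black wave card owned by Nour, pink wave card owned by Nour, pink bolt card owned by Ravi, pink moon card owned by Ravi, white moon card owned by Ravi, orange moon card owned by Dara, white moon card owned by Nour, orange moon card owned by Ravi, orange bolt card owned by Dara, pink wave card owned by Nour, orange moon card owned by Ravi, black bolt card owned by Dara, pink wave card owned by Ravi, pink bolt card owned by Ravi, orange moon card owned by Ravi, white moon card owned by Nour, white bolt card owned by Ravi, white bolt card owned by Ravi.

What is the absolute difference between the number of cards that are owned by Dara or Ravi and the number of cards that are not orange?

cards owned by Dara or Ravi: 25. cards that are not orange: 26.
|25 − 26| = 26 − 25 = 1.

1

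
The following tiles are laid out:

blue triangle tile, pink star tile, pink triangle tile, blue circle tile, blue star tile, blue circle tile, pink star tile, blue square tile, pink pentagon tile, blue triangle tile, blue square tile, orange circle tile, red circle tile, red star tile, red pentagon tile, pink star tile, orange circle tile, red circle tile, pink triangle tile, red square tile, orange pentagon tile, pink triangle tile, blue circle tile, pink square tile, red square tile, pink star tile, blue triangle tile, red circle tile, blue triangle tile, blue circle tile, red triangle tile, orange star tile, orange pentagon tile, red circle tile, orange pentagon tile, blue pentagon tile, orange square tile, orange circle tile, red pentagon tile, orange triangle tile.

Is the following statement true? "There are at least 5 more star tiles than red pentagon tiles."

|star tiles| = 7.
|red pentagon tiles| = 2.
The claim requires 7 − 2 = 5 ≥ 5, which holds.

True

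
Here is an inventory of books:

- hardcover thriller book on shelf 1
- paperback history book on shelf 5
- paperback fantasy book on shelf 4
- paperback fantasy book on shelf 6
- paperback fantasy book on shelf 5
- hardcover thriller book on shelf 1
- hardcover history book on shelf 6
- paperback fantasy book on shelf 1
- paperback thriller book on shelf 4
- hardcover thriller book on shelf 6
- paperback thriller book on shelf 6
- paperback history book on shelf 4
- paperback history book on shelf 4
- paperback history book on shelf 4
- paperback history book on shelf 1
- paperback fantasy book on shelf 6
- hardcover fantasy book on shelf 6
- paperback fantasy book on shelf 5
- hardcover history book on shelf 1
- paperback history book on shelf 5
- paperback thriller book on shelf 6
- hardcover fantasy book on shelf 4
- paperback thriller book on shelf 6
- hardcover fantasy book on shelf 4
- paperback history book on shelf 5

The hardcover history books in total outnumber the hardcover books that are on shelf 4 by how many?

0

hardcover history books: 2.
hardcover books on shelf 4: 2.
2 − 2 = 0.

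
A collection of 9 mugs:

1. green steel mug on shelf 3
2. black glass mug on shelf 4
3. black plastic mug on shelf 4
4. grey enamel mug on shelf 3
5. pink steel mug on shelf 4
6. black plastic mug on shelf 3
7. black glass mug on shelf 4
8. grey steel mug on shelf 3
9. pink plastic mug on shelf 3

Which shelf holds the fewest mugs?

Counts by shelf: shelf 3→5, shelf 4→4.
The minimum is 4, held uniquely by shelf 4.

shelf 4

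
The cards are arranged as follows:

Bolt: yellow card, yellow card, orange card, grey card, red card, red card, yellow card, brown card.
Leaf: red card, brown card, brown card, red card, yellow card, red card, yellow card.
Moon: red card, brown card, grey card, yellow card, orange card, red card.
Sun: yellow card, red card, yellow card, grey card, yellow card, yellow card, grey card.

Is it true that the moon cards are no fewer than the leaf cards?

|moon cards| = 6.
|leaf cards| = 7.
The claim requires 6 ≥ 7, which does not hold.

False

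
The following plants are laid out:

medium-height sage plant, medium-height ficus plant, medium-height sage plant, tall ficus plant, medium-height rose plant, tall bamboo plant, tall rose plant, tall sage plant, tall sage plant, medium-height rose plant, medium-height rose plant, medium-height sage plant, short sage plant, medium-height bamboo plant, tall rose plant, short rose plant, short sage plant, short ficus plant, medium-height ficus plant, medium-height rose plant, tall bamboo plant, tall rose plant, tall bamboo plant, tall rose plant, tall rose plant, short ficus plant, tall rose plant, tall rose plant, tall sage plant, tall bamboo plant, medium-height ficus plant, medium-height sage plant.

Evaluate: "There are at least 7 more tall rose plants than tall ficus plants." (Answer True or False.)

|tall rose plants| = 7.
|tall ficus plants| = 1.
The claim requires 7 − 1 = 6 ≥ 7, which does not hold.

False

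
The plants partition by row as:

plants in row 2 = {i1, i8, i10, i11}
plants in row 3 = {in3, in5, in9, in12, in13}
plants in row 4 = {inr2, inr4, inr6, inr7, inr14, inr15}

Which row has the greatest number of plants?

Counts by row: row 4→6, row 3→5, row 2→4.
The maximum is 6, held uniquely by row 4.

row 4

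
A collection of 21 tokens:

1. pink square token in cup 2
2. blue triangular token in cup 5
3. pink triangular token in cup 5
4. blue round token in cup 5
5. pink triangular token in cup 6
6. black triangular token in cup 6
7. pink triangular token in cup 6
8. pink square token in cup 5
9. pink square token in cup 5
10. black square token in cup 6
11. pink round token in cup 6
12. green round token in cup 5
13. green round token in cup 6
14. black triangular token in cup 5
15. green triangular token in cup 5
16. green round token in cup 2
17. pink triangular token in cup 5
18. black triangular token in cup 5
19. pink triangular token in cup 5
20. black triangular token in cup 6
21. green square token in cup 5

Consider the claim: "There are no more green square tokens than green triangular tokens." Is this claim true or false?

True

There is 1 green square token.
There is 1 green triangular token.
The claim requires 1 ≤ 1, which holds.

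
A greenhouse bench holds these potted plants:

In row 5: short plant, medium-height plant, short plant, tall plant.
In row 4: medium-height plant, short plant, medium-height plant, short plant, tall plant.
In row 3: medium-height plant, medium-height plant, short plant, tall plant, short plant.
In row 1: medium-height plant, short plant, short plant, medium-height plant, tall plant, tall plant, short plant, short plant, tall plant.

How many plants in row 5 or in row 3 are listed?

9

in row 3: 5; in row 5: 4; together 5 + 4 = 9.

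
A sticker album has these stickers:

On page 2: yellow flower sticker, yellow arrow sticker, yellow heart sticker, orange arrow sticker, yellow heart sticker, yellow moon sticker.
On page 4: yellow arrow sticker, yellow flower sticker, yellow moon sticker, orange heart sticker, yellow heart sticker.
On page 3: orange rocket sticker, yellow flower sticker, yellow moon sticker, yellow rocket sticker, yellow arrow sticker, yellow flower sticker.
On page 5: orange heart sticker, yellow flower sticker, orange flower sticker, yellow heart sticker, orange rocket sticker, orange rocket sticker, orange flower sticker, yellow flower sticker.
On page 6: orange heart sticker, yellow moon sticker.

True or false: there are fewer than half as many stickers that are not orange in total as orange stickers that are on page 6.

False

stickers that are not orange: 18.
orange stickers on page 6: 1.
The claim requires 2 × 18 = 36 < 1, which does not hold.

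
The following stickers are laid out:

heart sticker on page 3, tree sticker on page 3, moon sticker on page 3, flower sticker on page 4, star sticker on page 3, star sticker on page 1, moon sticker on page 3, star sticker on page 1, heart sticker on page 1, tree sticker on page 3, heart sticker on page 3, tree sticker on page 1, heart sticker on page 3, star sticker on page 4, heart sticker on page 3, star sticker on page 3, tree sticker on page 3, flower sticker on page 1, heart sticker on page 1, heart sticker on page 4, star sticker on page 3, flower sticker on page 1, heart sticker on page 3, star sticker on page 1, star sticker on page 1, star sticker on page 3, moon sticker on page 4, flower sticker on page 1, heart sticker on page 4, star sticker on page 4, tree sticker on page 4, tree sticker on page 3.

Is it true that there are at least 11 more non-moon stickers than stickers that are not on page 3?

|non-moon stickers| = 29.
|stickers that are not on page 3| = 17.
The claim requires 29 − 17 = 12 ≥ 11, which holds.

True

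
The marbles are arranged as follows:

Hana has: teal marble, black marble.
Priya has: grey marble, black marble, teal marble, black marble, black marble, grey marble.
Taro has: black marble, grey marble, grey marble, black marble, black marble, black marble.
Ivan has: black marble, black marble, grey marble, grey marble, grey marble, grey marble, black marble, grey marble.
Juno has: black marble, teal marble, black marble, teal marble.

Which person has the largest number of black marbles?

Counts by owner (restricted to black marbles): Taro→4, Priya→3, Ivan→3, Juno→2, Hana→1.
The maximum is 4, held uniquely by Taro.

Taro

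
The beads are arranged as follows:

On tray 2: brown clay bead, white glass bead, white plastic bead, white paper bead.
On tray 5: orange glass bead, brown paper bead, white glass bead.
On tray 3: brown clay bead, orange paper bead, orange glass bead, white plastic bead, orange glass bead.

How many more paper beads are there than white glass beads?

paper beads: 3.
white glass beads: 2.
3 − 2 = 1.

1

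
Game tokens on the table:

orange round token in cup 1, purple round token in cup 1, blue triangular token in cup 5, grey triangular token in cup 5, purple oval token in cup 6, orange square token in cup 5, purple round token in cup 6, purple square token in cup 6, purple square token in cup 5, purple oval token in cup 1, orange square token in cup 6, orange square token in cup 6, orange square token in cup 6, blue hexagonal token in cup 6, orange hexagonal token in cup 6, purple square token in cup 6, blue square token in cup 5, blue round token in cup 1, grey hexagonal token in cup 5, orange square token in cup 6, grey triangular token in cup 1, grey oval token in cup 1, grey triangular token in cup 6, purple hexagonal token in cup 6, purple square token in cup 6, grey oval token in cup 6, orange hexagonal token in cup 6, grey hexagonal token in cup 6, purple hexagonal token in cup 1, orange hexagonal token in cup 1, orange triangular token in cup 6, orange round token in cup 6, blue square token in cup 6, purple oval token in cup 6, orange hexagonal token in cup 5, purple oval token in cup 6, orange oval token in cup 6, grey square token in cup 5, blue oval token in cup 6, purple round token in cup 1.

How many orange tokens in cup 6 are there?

9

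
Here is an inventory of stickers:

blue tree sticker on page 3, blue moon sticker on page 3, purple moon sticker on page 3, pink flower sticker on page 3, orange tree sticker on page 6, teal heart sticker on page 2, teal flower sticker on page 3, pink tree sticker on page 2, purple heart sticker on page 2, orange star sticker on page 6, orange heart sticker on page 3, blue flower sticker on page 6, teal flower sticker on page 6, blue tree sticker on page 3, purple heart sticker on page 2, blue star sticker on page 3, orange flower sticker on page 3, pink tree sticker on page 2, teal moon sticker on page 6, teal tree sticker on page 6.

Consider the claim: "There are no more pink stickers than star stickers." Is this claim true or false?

False

pink stickers: 3.
star stickers: 2.
The claim requires 3 ≤ 2, which does not hold.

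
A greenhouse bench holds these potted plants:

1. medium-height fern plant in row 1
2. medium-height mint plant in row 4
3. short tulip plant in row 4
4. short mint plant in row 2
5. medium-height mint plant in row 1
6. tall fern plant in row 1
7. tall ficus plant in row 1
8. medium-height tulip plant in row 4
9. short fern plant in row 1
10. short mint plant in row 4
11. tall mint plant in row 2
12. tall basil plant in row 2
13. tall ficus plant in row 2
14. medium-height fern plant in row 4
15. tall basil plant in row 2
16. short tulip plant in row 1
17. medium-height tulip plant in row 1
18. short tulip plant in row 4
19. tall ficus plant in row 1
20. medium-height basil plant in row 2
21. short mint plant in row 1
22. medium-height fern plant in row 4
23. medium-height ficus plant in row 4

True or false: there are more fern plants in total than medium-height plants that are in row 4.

fern plants: 5.
medium-height plants in row 4: 5.
The claim requires 5 > 5, which does not hold.

False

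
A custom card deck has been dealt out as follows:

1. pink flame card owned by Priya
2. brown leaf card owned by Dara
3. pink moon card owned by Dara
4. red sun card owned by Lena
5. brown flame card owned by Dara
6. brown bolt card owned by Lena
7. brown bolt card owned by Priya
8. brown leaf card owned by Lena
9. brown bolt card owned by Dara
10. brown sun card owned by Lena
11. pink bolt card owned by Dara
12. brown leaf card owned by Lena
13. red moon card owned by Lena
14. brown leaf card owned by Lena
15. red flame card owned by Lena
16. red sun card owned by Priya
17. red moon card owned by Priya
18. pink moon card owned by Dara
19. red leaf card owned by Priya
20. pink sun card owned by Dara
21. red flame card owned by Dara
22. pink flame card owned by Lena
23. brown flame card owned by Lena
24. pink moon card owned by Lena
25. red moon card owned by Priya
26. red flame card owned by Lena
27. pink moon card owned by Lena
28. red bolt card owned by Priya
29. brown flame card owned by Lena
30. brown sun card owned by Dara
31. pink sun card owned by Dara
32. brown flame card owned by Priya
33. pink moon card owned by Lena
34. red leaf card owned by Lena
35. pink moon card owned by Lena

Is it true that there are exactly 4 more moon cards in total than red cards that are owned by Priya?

moon cards: 9.
red cards owned by Priya: 5.
The claim requires 9 − 5 (= 4) to equal 4, which holds.

True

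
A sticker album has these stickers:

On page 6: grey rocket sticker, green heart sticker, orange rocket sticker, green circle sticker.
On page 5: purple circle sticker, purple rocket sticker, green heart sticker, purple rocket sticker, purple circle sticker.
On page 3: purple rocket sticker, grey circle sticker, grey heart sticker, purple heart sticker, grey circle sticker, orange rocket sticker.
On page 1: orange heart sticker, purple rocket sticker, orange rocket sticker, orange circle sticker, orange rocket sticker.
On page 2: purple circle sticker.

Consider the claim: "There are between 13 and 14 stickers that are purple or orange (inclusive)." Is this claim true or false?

True

stickers that are purple or orange: 14.
The claim requires 13 ≤ 14 ≤ 14, which holds.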